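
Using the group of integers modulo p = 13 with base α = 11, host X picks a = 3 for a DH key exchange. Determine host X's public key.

5

Public value = 11^3 mod 13.
11^1 ≡ 11 (mod 13)
11^2 = (11^1)^2 ≡ 11^2 = 121 ≡ 4 (mod 13)
11^3 = 11^2 · 11^1 ≡ 4 · 11 ≡ 5 (mod 13).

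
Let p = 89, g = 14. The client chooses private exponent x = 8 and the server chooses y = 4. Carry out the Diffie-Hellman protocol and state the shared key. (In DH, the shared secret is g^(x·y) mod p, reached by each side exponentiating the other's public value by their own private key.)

39

The server sends B = g^y mod p = 14^4 mod 89.
14^1 ≡ 14 (mod 89)
14^2 = (14^1)^2 ≡ 14^2 = 196 ≡ 18 (mod 89)
14^4 = (14^2)^2 ≡ 18^2 = 324 ≡ 57 (mod 89)
So B = 57. The client then computes K = B^x mod p = 57^8 mod 89.
57^1 ≡ 57 (mod 89)
57^2 = (57^1)^2 ≡ 57^2 = 3249 ≡ 45 (mod 89)
57^4 = (57^2)^2 ≡ 45^2 = 2025 ≡ 67 (mod 89)
57^8 = (57^4)^2 ≡ 67^2 = 4489 ≡ 39 (mod 89)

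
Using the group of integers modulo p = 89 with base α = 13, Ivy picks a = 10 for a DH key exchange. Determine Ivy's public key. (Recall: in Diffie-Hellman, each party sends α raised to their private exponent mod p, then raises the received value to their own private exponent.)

Public value = 13^10 mod 89.
13^1 ≡ 13 (mod 89)
13^2 = (13^1)^2 ≡ 13^2 = 169 ≡ 80 (mod 89)
13^4 = (13^2)^2 ≡ 80^2 = 6400 ≡ 81 (mod 89)
13^8 = (13^4)^2 ≡ 81^2 = 6561 ≡ 64 (mod 89)
13^10 = 13^8 · 13^2 ≡ 64 · 80 ≡ 47 (mod 89).

47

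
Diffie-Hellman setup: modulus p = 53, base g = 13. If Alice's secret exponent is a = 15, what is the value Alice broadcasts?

Public value = 13^15 mod 53.
13^1 ≡ 13 (mod 53)
13^2 = (13^1)^2 ≡ 13^2 = 169 ≡ 10 (mod 53)
13^4 = (13^2)^2 ≡ 10^2 = 100 ≡ 47 (mod 53)
13^8 = (13^4)^2 ≡ 47^2 = 2209 ≡ 36 (mod 53)
13^15 = 13^8 · 13^4 · 13^2 · 13^1 ≡ 36 · 47 · 10 · 13 ≡ 10 (mod 53).

10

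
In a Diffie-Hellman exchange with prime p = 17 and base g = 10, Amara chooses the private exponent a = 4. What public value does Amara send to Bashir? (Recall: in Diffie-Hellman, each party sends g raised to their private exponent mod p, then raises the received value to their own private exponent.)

Public value = 10^4 mod 17.
10^1 ≡ 10 (mod 17)
10^2 = (10^1)^2 ≡ 10^2 = 100 ≡ 15 (mod 17)
10^4 = (10^2)^2 ≡ 15^2 = 225 ≡ 4 (mod 17)

4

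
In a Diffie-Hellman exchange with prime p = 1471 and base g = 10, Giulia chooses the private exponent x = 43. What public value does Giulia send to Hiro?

Public value = 10^43 mod 1471.
10^1 ≡ 10 (mod 1471)
10^2 = (10^1)^2 ≡ 10^2 = 100 ≡ 100 (mod 1471)
10^4 = (10^2)^2 ≡ 100^2 = 10000 ≡ 1174 (mod 1471)
10^8 = (10^4)^2 ≡ 1174^2 = 1378276 ≡ 1420 (mod 1471)
10^16 = (10^8)^2 ≡ 1420^2 = 2016400 ≡ 1130 (mod 1471)
10^32 = (10^16)^2 ≡ 1130^2 = 1276900 ≡ 72 (mod 1471)
10^43 = 10^32 · 10^8 · 10^2 · 10^1 ≡ 72 · 1420 · 100 · 10 ≡ 1087 (mod 1471).

1087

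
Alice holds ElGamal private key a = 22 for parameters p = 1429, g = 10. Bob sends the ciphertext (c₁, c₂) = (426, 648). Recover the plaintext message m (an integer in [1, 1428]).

689

Shared mask s = c₁^a mod p = 426^22 mod 1429.
426^1 ≡ 426 (mod 1429)
426^2 = (426^1)^2 ≡ 426^2 = 181476 ≡ 1422 (mod 1429)
426^4 = (426^2)^2 ≡ 1422^2 = 2022084 ≡ 49 (mod 1429)
426^8 = (426^4)^2 ≡ 49^2 = 2401 ≡ 972 (mod 1429)
426^16 = (426^8)^2 ≡ 972^2 = 944784 ≡ 215 (mod 1429)
426^22 = 426^16 · 426^4 · 426^2 ≡ 215 · 49 · 1422 ≡ 563 (mod 1429).
So s = 563; s⁻¹ ≡ 731 (mod 1429).
m = c₂ · s⁻¹ mod 1429 = 648 · 731 mod 1429 = 689.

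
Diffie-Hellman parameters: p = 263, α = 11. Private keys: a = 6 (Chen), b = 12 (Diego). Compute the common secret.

117

Diego sends B = α^b mod p = 11^12 mod 263.
11^1 ≡ 11 (mod 263)
11^2 = (11^1)^2 ≡ 11^2 = 121 ≡ 121 (mod 263)
11^4 = (11^2)^2 ≡ 121^2 = 14641 ≡ 176 (mod 263)
11^8 = (11^4)^2 ≡ 176^2 = 30976 ≡ 205 (mod 263)
11^12 = 11^8 · 11^4 ≡ 205 · 176 ≡ 49 (mod 263).
So B = 49. Chen then computes K = B^a mod p = 49^6 mod 263.
49^1 ≡ 49 (mod 263)
49^2 = (49^1)^2 ≡ 49^2 = 2401 ≡ 34 (mod 263)
49^4 = (49^2)^2 ≡ 34^2 = 1156 ≡ 104 (mod 263)
49^6 = 49^4 · 49^2 ≡ 104 · 34 ≡ 117 (mod 263).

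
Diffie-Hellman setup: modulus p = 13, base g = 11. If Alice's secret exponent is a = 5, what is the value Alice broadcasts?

Public value = 11^5 (mod 13).
11^1 ≡ 11 (mod 13)
11^2 = (11^1)^2 ≡ 11^2 = 121 ≡ 4 (mod 13)
11^4 = (11^2)^2 ≡ 4^2 = 16 ≡ 3 (mod 13)
11^5 = 11^4 · 11^1 ≡ 3 · 11 ≡ 7 (mod 13).

7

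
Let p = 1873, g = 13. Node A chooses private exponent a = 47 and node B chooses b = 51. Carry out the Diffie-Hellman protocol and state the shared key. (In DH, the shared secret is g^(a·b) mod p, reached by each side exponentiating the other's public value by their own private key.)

Node B sends B = g^b mod p = 13^51 mod 1873.
13^1 ≡ 13 (mod 1873)
13^2 = (13^1)^2 ≡ 13^2 = 169 ≡ 169 (mod 1873)
13^4 = (13^2)^2 ≡ 169^2 = 28561 ≡ 466 (mod 1873)
13^8 = (13^4)^2 ≡ 466^2 = 217156 ≡ 1761 (mod 1873)
13^16 = (13^8)^2 ≡ 1761^2 = 3101121 ≡ 1306 (mod 1873)
13^32 = (13^16)^2 ≡ 1306^2 = 1705636 ≡ 1206 (mod 1873)
13^51 = 13^32 · 13^16 · 13^2 · 13^1 ≡ 1206 · 1306 · 169 · 13 ≡ 1576 (mod 1873).
So B = 1576. Node A then computes K = B^a mod p = 1576^47 mod 1873.
1576^1 ≡ 1576 (mod 1873)
1576^2 = (1576^1)^2 ≡ 1576^2 = 2483776 ≡ 178 (mod 1873)
1576^4 = (1576^2)^2 ≡ 178^2 = 31684 ≡ 1716 (mod 1873)
1576^8 = (1576^4)^2 ≡ 1716^2 = 2944656 ≡ 300 (mod 1873)
1576^16 = (1576^8)^2 ≡ 300^2 = 90000 ≡ 96 (mod 1873)
1576^32 = (1576^16)^2 ≡ 96^2 = 9216 ≡ 1724 (mod 1873)
1576^47 = 1576^32 · 1576^8 · 1576^4 · 1576^2 · 1576^1 ≡ 1724 · 300 · 1716 · 178 · 1576 ≡ 86 (mod 1873).

86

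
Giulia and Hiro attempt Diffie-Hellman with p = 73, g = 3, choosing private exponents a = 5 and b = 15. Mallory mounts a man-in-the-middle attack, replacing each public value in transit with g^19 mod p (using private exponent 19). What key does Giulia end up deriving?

49

Giulia receives Mallory's public value M = 3^19 mod 73 instead of the honest one.
3^1 ≡ 3 (mod 73)
3^2 = (3^1)^2 ≡ 3^2 = 9 ≡ 9 (mod 73)
3^4 = (3^2)^2 ≡ 9^2 = 81 ≡ 8 (mod 73)
3^8 = (3^4)^2 ≡ 8^2 = 64 ≡ 64 (mod 73)
3^16 = (3^8)^2 ≡ 64^2 = 4096 ≡ 8 (mod 73)
3^19 = 3^16 · 3^2 · 3^1 ≡ 8 · 9 · 3 ≡ 70 (mod 73).
So M = 70. Giulia computes K = M^5 mod 73.
70^1 ≡ 70 (mod 73)
70^2 = (70^1)^2 ≡ 70^2 = 4900 ≡ 9 (mod 73)
70^4 = (70^2)^2 ≡ 9^2 = 81 ≡ 8 (mod 73)
70^5 = 70^4 · 70^1 ≡ 8 · 70 ≡ 49 (mod 73).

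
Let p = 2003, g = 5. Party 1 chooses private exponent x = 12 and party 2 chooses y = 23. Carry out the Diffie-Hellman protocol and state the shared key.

85

Party 1 sends A = g^x mod p = 5^12 mod 2003.
5^1 ≡ 5 (mod 2003)
5^2 = (5^1)^2 ≡ 5^2 = 25 ≡ 25 (mod 2003)
5^4 = (5^2)^2 ≡ 25^2 = 625 ≡ 625 (mod 2003)
5^8 = (5^4)^2 ≡ 625^2 = 390625 ≡ 40 (mod 2003)
5^12 = 5^8 · 5^4 ≡ 40 · 625 ≡ 964 (mod 2003).
So A = 964. Party 2 then computes K = A^y mod p = 964^23 mod 2003.
964^1 ≡ 964 (mod 2003)
964^2 = (964^1)^2 ≡ 964^2 = 929296 ≡ 1907 (mod 2003)
964^4 = (964^2)^2 ≡ 1907^2 = 3636649 ≡ 1204 (mod 2003)
964^8 = (964^4)^2 ≡ 1204^2 = 1449616 ≡ 1447 (mod 2003)
964^16 = (964^8)^2 ≡ 1447^2 = 2093809 ≡ 674 (mod 2003)
964^23 = 964^16 · 964^4 · 964^2 · 964^1 ≡ 674 · 1204 · 1907 · 964 ≡ 85 (mod 2003).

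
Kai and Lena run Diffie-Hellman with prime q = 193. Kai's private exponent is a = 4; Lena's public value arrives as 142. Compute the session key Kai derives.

165

Shared key K = 142^4 mod 193.
142^1 ≡ 142 (mod 193)
142^2 = (142^1)^2 ≡ 142^2 = 20164 ≡ 92 (mod 193)
142^4 = (142^2)^2 ≡ 92^2 = 8464 ≡ 165 (mod 193)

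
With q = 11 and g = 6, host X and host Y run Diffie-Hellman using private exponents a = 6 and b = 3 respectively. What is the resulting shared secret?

4

Host X sends A = g^a mod q = 6^6 mod 11.
6^1 ≡ 6 (mod 11)
6^2 = (6^1)^2 ≡ 6^2 = 36 ≡ 3 (mod 11)
6^4 = (6^2)^2 ≡ 3^2 = 9 ≡ 9 (mod 11)
6^6 = 6^4 · 6^2 ≡ 9 · 3 ≡ 5 (mod 11).
So A = 5. Host Y then computes K = A^b mod q = 5^3 mod 11.
5^1 ≡ 5 (mod 11)
5^2 = (5^1)^2 ≡ 5^2 = 25 ≡ 3 (mod 11)
5^3 = 5^2 · 5^1 ≡ 3 · 5 ≡ 4 (mod 11).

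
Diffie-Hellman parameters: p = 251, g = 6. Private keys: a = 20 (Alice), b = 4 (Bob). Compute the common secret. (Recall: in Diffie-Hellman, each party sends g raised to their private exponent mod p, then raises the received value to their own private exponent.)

243

Bob sends B = g^b mod p = 6^4 mod 251.
6^1 ≡ 6 (mod 251)
6^2 = (6^1)^2 ≡ 6^2 = 36 ≡ 36 (mod 251)
6^4 = (6^2)^2 ≡ 36^2 = 1296 ≡ 41 (mod 251)
So B = 41. Alice then computes K = B^a mod p = 41^20 mod 251.
41^1 ≡ 41 (mod 251)
41^2 = (41^1)^2 ≡ 41^2 = 1681 ≡ 175 (mod 251)
41^4 = (41^2)^2 ≡ 175^2 = 30625 ≡ 3 (mod 251)
41^8 = (41^4)^2 ≡ 3^2 = 9 ≡ 9 (mod 251)
41^16 = (41^8)^2 ≡ 9^2 = 81 ≡ 81 (mod 251)
41^20 = 41^16 · 41^4 ≡ 81 · 3 ≡ 243 (mod 251).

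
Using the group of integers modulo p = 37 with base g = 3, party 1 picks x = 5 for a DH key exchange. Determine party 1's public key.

21

Public value = 3^{5} \pmod{37}.
3^1 ≡ 3 (mod 37)
3^2 = (3^1)^2 ≡ 3^2 = 9 ≡ 9 (mod 37)
3^4 = (3^2)^2 ≡ 9^2 = 81 ≡ 7 (mod 37)
3^5 = 3^4 · 3^1 ≡ 7 · 3 ≡ 21 (mod 37).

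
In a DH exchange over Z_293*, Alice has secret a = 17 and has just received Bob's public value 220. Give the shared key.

255

Shared key K = 220^17 mod 293.
220^1 ≡ 220 (mod 293)
220^2 = (220^1)^2 ≡ 220^2 = 48400 ≡ 55 (mod 293)
220^4 = (220^2)^2 ≡ 55^2 = 3025 ≡ 95 (mod 293)
220^8 = (220^4)^2 ≡ 95^2 = 9025 ≡ 235 (mod 293)
220^16 = (220^8)^2 ≡ 235^2 = 55225 ≡ 141 (mod 293)
220^17 = 220^16 · 220^1 ≡ 141 · 220 ≡ 255 (mod 293).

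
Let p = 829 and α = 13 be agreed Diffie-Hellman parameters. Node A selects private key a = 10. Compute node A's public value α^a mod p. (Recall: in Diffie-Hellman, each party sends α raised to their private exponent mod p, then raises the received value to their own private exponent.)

682

Public value = 13^10 mod 829.
13^1 ≡ 13 (mod 829)
13^2 = (13^1)^2 ≡ 13^2 = 169 ≡ 169 (mod 829)
13^4 = (13^2)^2 ≡ 169^2 = 28561 ≡ 375 (mod 829)
13^8 = (13^4)^2 ≡ 375^2 = 140625 ≡ 524 (mod 829)
13^10 = 13^8 · 13^2 ≡ 524 · 169 ≡ 682 (mod 829).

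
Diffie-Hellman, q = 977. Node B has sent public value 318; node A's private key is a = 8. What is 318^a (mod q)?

349

Shared key K = 318^8 mod 977.
318^1 ≡ 318 (mod 977)
318^2 = (318^1)^2 ≡ 318^2 = 101124 ≡ 493 (mod 977)
318^4 = (318^2)^2 ≡ 493^2 = 243049 ≡ 753 (mod 977)
318^8 = (318^4)^2 ≡ 753^2 = 567009 ≡ 349 (mod 977)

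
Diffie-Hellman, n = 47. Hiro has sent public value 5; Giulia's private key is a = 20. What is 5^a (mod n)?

3

Shared key K = 5^20 mod 47.
5^1 ≡ 5 (mod 47)
5^2 = (5^1)^2 ≡ 5^2 = 25 ≡ 25 (mod 47)
5^4 = (5^2)^2 ≡ 25^2 = 625 ≡ 14 (mod 47)
5^8 = (5^4)^2 ≡ 14^2 = 196 ≡ 8 (mod 47)
5^16 = (5^8)^2 ≡ 8^2 = 64 ≡ 17 (mod 47)
5^20 = 5^16 · 5^4 ≡ 17 · 14 ≡ 3 (mod 47).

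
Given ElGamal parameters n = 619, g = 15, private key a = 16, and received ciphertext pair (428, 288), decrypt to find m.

Shared mask s = c₁^a mod n = 428^16 mod 619.
428^1 ≡ 428 (mod 619)
428^2 = (428^1)^2 ≡ 428^2 = 183184 ≡ 579 (mod 619)
428^4 = (428^2)^2 ≡ 579^2 = 335241 ≡ 362 (mod 619)
428^8 = (428^4)^2 ≡ 362^2 = 131044 ≡ 435 (mod 619)
428^16 = (428^8)^2 ≡ 435^2 = 189225 ≡ 430 (mod 619)
So s = 430; s⁻¹ ≡ 131 (mod 619).
m = c₂ · s⁻¹ mod 619 = 288 · 131 mod 619 = 588.

588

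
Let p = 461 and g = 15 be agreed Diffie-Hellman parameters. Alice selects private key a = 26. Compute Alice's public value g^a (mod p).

Public value = 15^26 (mod 461).
15^1 ≡ 15 (mod 461)
15^2 = (15^1)^2 ≡ 15^2 = 225 ≡ 225 (mod 461)
15^4 = (15^2)^2 ≡ 225^2 = 50625 ≡ 376 (mod 461)
15^8 = (15^4)^2 ≡ 376^2 = 141376 ≡ 310 (mod 461)
15^16 = (15^8)^2 ≡ 310^2 = 96100 ≡ 212 (mod 461)
15^26 = 15^16 · 15^8 · 15^2 ≡ 212 · 310 · 225 ≡ 425 (mod 461).

425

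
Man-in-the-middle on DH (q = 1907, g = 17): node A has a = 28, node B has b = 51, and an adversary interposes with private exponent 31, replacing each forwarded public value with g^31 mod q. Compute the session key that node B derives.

145

Node B receives an adversary's public value M = 17^31 mod 1907 instead of the honest one.
17^1 ≡ 17 (mod 1907)
17^2 = (17^1)^2 ≡ 17^2 = 289 ≡ 289 (mod 1907)
17^4 = (17^2)^2 ≡ 289^2 = 83521 ≡ 1520 (mod 1907)
17^8 = (17^4)^2 ≡ 1520^2 = 2310400 ≡ 1023 (mod 1907)
17^16 = (17^8)^2 ≡ 1023^2 = 1046529 ≡ 1493 (mod 1907)
17^31 = 17^16 · 17^8 · 17^4 · 17^2 · 17^1 ≡ 1493 · 1023 · 1520 · 289 · 17 ≡ 1108 (mod 1907).
So M = 1108. Node B computes K = M^51 mod 1907.
1108^1 ≡ 1108 (mod 1907)
1108^2 = (1108^1)^2 ≡ 1108^2 = 1227664 ≡ 1463 (mod 1907)
1108^4 = (1108^2)^2 ≡ 1463^2 = 2140369 ≡ 715 (mod 1907)
1108^8 = (1108^4)^2 ≡ 715^2 = 511225 ≡ 149 (mod 1907)
1108^16 = (1108^8)^2 ≡ 149^2 = 22201 ≡ 1224 (mod 1907)
1108^32 = (1108^16)^2 ≡ 1224^2 = 1498176 ≡ 1181 (mod 1907)
1108^51 = 1108^32 · 1108^16 · 1108^2 · 1108^1 ≡ 1181 · 1224 · 1463 · 1108 ≡ 145 (mod 1907).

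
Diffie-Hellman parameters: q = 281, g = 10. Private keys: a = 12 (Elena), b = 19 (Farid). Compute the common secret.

165

Farid sends B = g^b mod q = 10^19 mod 281.
10^1 ≡ 10 (mod 281)
10^2 = (10^1)^2 ≡ 10^2 = 100 ≡ 100 (mod 281)
10^4 = (10^2)^2 ≡ 100^2 = 10000 ≡ 165 (mod 281)
10^8 = (10^4)^2 ≡ 165^2 = 27225 ≡ 249 (mod 281)
10^16 = (10^8)^2 ≡ 249^2 = 62001 ≡ 181 (mod 281)
10^19 = 10^16 · 10^2 · 10^1 ≡ 181 · 100 · 10 ≡ 36 (mod 281).
So B = 36. Elena then computes K = B^a mod q = 36^12 mod 281.
36^1 ≡ 36 (mod 281)
36^2 = (36^1)^2 ≡ 36^2 = 1296 ≡ 172 (mod 281)
36^4 = (36^2)^2 ≡ 172^2 = 29584 ≡ 79 (mod 281)
36^8 = (36^4)^2 ≡ 79^2 = 6241 ≡ 59 (mod 281)
36^12 = 36^8 · 36^4 ≡ 59 · 79 ≡ 165 (mod 281).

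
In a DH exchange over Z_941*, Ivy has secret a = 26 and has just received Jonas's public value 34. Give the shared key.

93

Shared key K = 34^26 mod 941.
34^1 ≡ 34 (mod 941)
34^2 = (34^1)^2 ≡ 34^2 = 1156 ≡ 215 (mod 941)
34^4 = (34^2)^2 ≡ 215^2 = 46225 ≡ 116 (mod 941)
34^8 = (34^4)^2 ≡ 116^2 = 13456 ≡ 282 (mod 941)
34^16 = (34^8)^2 ≡ 282^2 = 79524 ≡ 480 (mod 941)
34^26 = 34^16 · 34^8 · 34^2 ≡ 480 · 282 · 215 ≡ 93 (mod 941).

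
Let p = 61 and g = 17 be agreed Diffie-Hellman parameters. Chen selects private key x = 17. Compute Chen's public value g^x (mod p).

Public value = 17^17 (mod 61).
17^1 ≡ 17 (mod 61)
17^2 = (17^1)^2 ≡ 17^2 = 289 ≡ 45 (mod 61)
17^4 = (17^2)^2 ≡ 45^2 = 2025 ≡ 12 (mod 61)
17^8 = (17^4)^2 ≡ 12^2 = 144 ≡ 22 (mod 61)
17^16 = (17^8)^2 ≡ 22^2 = 484 ≡ 57 (mod 61)
17^17 = 17^16 · 17^1 ≡ 57 · 17 ≡ 54 (mod 61).

54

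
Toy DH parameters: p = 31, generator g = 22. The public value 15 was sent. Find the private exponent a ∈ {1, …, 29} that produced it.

Try successive powers of 22 modulo 31:
22^1 ≡ 22
22^2 ≡ 19
22^3 ≡ 15
Found: a = 3.

3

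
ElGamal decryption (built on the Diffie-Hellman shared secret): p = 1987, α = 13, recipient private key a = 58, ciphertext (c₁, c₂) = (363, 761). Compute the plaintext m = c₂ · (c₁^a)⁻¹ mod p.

766

Shared mask s = c₁^a mod p = 363^58 mod 1987.
363^1 ≡ 363 (mod 1987)
363^2 = (363^1)^2 ≡ 363^2 = 131769 ≡ 627 (mod 1987)
363^4 = (363^2)^2 ≡ 627^2 = 393129 ≡ 1690 (mod 1987)
363^8 = (363^4)^2 ≡ 1690^2 = 2856100 ≡ 781 (mod 1987)
363^16 = (363^8)^2 ≡ 781^2 = 609961 ≡ 1939 (mod 1987)
363^32 = (363^16)^2 ≡ 1939^2 = 3759721 ≡ 317 (mod 1987)
363^58 = 363^32 · 363^16 · 363^8 · 363^2 ≡ 317 · 1939 · 781 · 627 ≡ 1726 (mod 1987).
So s = 1726; s⁻¹ ≡ 236 (mod 1987).
m = c₂ · s⁻¹ mod 1987 = 761 · 236 mod 1987 = 766.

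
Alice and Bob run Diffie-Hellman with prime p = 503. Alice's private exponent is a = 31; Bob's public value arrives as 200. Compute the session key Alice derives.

237

Shared key K = 200^31 mod 503.
200^1 ≡ 200 (mod 503)
200^2 = (200^1)^2 ≡ 200^2 = 40000 ≡ 263 (mod 503)
200^4 = (200^2)^2 ≡ 263^2 = 69169 ≡ 258 (mod 503)
200^8 = (200^4)^2 ≡ 258^2 = 66564 ≡ 168 (mod 503)
200^16 = (200^8)^2 ≡ 168^2 = 28224 ≡ 56 (mod 503)
200^31 = 200^16 · 200^8 · 200^4 · 200^2 · 200^1 ≡ 56 · 168 · 258 · 263 · 200 ≡ 237 (mod 503).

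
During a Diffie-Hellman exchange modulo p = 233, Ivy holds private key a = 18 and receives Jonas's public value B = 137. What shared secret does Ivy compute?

Shared key K = 137^18 mod 233.
137^1 ≡ 137 (mod 233)
137^2 = (137^1)^2 ≡ 137^2 = 18769 ≡ 129 (mod 233)
137^4 = (137^2)^2 ≡ 129^2 = 16641 ≡ 98 (mod 233)
137^8 = (137^4)^2 ≡ 98^2 = 9604 ≡ 51 (mod 233)
137^16 = (137^8)^2 ≡ 51^2 = 2601 ≡ 38 (mod 233)
137^18 = 137^16 · 137^2 ≡ 38 · 129 ≡ 9 (mod 233).

9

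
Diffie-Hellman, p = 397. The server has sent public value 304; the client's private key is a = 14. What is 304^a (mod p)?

Shared key K = 304^14 mod 397.
304^1 ≡ 304 (mod 397)
304^2 = (304^1)^2 ≡ 304^2 = 92416 ≡ 312 (mod 397)
304^4 = (304^2)^2 ≡ 312^2 = 97344 ≡ 79 (mod 397)
304^8 = (304^4)^2 ≡ 79^2 = 6241 ≡ 286 (mod 397)
304^14 = 304^8 · 304^4 · 304^2 ≡ 286 · 79 · 312 ≡ 196 (mod 397).

196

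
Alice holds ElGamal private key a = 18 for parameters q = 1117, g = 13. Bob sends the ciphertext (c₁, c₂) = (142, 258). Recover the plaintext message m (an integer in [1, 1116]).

Shared mask s = c₁^a mod q = 142^18 mod 1117.
142^1 ≡ 142 (mod 1117)
142^2 = (142^1)^2 ≡ 142^2 = 20164 ≡ 58 (mod 1117)
142^4 = (142^2)^2 ≡ 58^2 = 3364 ≡ 13 (mod 1117)
142^8 = (142^4)^2 ≡ 13^2 = 169 ≡ 169 (mod 1117)
142^16 = (142^8)^2 ≡ 169^2 = 28561 ≡ 636 (mod 1117)
142^18 = 142^16 · 142^2 ≡ 636 · 58 ≡ 27 (mod 1117).
So s = 27; s⁻¹ ≡ 331 (mod 1117).
m = c₂ · s⁻¹ mod 1117 = 258 · 331 mod 1117 = 506.

506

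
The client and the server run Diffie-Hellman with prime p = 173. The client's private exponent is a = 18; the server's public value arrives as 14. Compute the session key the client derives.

83

Shared key K = 14^18 mod 173.
14^1 ≡ 14 (mod 173)
14^2 = (14^1)^2 ≡ 14^2 = 196 ≡ 23 (mod 173)
14^4 = (14^2)^2 ≡ 23^2 = 529 ≡ 10 (mod 173)
14^8 = (14^4)^2 ≡ 10^2 = 100 ≡ 100 (mod 173)
14^16 = (14^8)^2 ≡ 100^2 = 10000 ≡ 139 (mod 173)
14^18 = 14^16 · 14^2 ≡ 139 · 23 ≡ 83 (mod 173).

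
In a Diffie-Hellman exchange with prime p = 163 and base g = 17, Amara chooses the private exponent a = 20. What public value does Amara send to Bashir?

64

Public value = 17^20 mod 163.
17^1 ≡ 17 (mod 163)
17^2 = (17^1)^2 ≡ 17^2 = 289 ≡ 126 (mod 163)
17^4 = (17^2)^2 ≡ 126^2 = 15876 ≡ 65 (mod 163)
17^8 = (17^4)^2 ≡ 65^2 = 4225 ≡ 150 (mod 163)
17^16 = (17^8)^2 ≡ 150^2 = 22500 ≡ 6 (mod 163)
17^20 = 17^16 · 17^4 ≡ 6 · 65 ≡ 64 (mod 163).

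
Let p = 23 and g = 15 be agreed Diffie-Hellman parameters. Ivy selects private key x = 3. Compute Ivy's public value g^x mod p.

Public value = 15^3 mod 23.
15^1 ≡ 15 (mod 23)
15^2 = (15^1)^2 ≡ 15^2 = 225 ≡ 18 (mod 23)
15^3 = 15^2 · 15^1 ≡ 18 · 15 ≡ 17 (mod 23).

17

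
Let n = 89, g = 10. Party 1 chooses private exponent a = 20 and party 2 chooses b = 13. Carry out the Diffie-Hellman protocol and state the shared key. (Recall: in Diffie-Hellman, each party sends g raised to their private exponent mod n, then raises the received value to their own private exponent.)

64

Party 2 sends B = g^b mod n = 10^13 mod 89.
10^1 ≡ 10 (mod 89)
10^2 = (10^1)^2 ≡ 10^2 = 100 ≡ 11 (mod 89)
10^4 = (10^2)^2 ≡ 11^2 = 121 ≡ 32 (mod 89)
10^8 = (10^4)^2 ≡ 32^2 = 1024 ≡ 45 (mod 89)
10^13 = 10^8 · 10^4 · 10^1 ≡ 45 · 32 · 10 ≡ 71 (mod 89).
So B = 71. Party 1 then computes K = B^a mod n = 71^20 mod 89.
71^1 ≡ 71 (mod 89)
71^2 = (71^1)^2 ≡ 71^2 = 5041 ≡ 57 (mod 89)
71^4 = (71^2)^2 ≡ 57^2 = 3249 ≡ 45 (mod 89)
71^8 = (71^4)^2 ≡ 45^2 = 2025 ≡ 67 (mod 89)
71^16 = (71^8)^2 ≡ 67^2 = 4489 ≡ 39 (mod 89)
71^20 = 71^16 · 71^4 ≡ 39 · 45 ≡ 64 (mod 89).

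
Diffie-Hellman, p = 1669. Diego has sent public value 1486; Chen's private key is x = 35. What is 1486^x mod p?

Shared key K = 1486^35 mod 1669.
1486^1 ≡ 1486 (mod 1669)
1486^2 = (1486^1)^2 ≡ 1486^2 = 2208196 ≡ 109 (mod 1669)
1486^4 = (1486^2)^2 ≡ 109^2 = 11881 ≡ 198 (mod 1669)
1486^8 = (1486^4)^2 ≡ 198^2 = 39204 ≡ 817 (mod 1669)
1486^16 = (1486^8)^2 ≡ 817^2 = 667489 ≡ 1558 (mod 1669)
1486^32 = (1486^16)^2 ≡ 1558^2 = 2427364 ≡ 638 (mod 1669)
1486^35 = 1486^32 · 1486^2 · 1486^1 ≡ 638 · 109 · 1486 ≡ 1608 (mod 1669).

1608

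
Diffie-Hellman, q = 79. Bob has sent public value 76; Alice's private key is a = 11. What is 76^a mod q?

Shared key K = 76^11 mod 79.
76^1 ≡ 76 (mod 79)
76^2 = (76^1)^2 ≡ 76^2 = 5776 ≡ 9 (mod 79)
76^4 = (76^2)^2 ≡ 9^2 = 81 ≡ 2 (mod 79)
76^8 = (76^4)^2 ≡ 2^2 = 4 ≡ 4 (mod 79)
76^11 = 76^8 · 76^2 · 76^1 ≡ 4 · 9 · 76 ≡ 50 (mod 79).

50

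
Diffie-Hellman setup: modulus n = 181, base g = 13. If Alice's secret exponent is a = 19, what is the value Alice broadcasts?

3

Public value = 13^19 mod 181.
13^1 ≡ 13 (mod 181)
13^2 = (13^1)^2 ≡ 13^2 = 169 ≡ 169 (mod 181)
13^4 = (13^2)^2 ≡ 169^2 = 28561 ≡ 144 (mod 181)
13^8 = (13^4)^2 ≡ 144^2 = 20736 ≡ 102 (mod 181)
13^16 = (13^8)^2 ≡ 102^2 = 10404 ≡ 87 (mod 181)
13^19 = 13^16 · 13^2 · 13^1 ≡ 87 · 169 · 13 ≡ 3 (mod 181).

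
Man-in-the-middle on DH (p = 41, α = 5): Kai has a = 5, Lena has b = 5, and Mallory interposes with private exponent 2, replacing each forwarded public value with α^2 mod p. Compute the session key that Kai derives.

Kai receives Mallory's public value M = 5^2 mod 41 instead of the honest one.
5^1 ≡ 5 (mod 41)
5^2 = (5^1)^2 ≡ 5^2 = 25 ≡ 25 (mod 41)
So M = 25. Kai computes K = M^5 mod 41.
25^1 ≡ 25 (mod 41)
25^2 = (25^1)^2 ≡ 25^2 = 625 ≡ 10 (mod 41)
25^4 = (25^2)^2 ≡ 10^2 = 100 ≡ 18 (mod 41)
25^5 = 25^4 · 25^1 ≡ 18 · 25 ≡ 40 (mod 41).

40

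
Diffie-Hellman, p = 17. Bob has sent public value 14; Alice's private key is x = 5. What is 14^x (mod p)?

Shared key K = 14^5 mod 17.
14^1 ≡ 14 (mod 17)
14^2 = (14^1)^2 ≡ 14^2 = 196 ≡ 9 (mod 17)
14^4 = (14^2)^2 ≡ 9^2 = 81 ≡ 13 (mod 17)
14^5 = 14^4 · 14^1 ≡ 13 · 14 ≡ 12 (mod 17).

12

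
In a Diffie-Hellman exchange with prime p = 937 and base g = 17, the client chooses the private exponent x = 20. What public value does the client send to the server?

840

Public value = 17^20 mod 937.
17^1 ≡ 17 (mod 937)
17^2 = (17^1)^2 ≡ 17^2 = 289 ≡ 289 (mod 937)
17^4 = (17^2)^2 ≡ 289^2 = 83521 ≡ 128 (mod 937)
17^8 = (17^4)^2 ≡ 128^2 = 16384 ≡ 455 (mod 937)
17^16 = (17^8)^2 ≡ 455^2 = 207025 ≡ 885 (mod 937)
17^20 = 17^16 · 17^4 ≡ 885 · 128 ≡ 840 (mod 937).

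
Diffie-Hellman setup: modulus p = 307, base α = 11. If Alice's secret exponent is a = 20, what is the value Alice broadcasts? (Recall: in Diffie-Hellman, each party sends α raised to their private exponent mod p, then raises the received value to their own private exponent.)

62

Public value = 11^20 (mod 307).
11^1 ≡ 11 (mod 307)
11^2 = (11^1)^2 ≡ 11^2 = 121 ≡ 121 (mod 307)
11^4 = (11^2)^2 ≡ 121^2 = 14641 ≡ 212 (mod 307)
11^8 = (11^4)^2 ≡ 212^2 = 44944 ≡ 122 (mod 307)
11^16 = (11^8)^2 ≡ 122^2 = 14884 ≡ 148 (mod 307)
11^20 = 11^16 · 11^4 ≡ 148 · 212 ≡ 62 (mod 307).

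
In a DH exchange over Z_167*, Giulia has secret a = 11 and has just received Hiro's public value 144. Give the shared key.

133

Shared key K = 144^11 mod 167.
144^1 ≡ 144 (mod 167)
144^2 = (144^1)^2 ≡ 144^2 = 20736 ≡ 28 (mod 167)
144^4 = (144^2)^2 ≡ 28^2 = 784 ≡ 116 (mod 167)
144^8 = (144^4)^2 ≡ 116^2 = 13456 ≡ 96 (mod 167)
144^11 = 144^8 · 144^2 · 144^1 ≡ 96 · 28 · 144 ≡ 133 (mod 167).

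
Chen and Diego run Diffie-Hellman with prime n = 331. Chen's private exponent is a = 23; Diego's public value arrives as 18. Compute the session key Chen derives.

159

Shared key K = 18^23 mod 331.
18^1 ≡ 18 (mod 331)
18^2 = (18^1)^2 ≡ 18^2 = 324 ≡ 324 (mod 331)
18^4 = (18^2)^2 ≡ 324^2 = 104976 ≡ 49 (mod 331)
18^8 = (18^4)^2 ≡ 49^2 = 2401 ≡ 84 (mod 331)
18^16 = (18^8)^2 ≡ 84^2 = 7056 ≡ 105 (mod 331)
18^23 = 18^16 · 18^4 · 18^2 · 18^1 ≡ 105 · 49 · 324 · 18 ≡ 159 (mod 331).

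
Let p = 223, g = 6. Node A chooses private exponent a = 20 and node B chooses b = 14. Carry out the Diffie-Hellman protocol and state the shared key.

Node A sends A = g^a mod p = 6^20 mod 223.
6^1 ≡ 6 (mod 223)
6^2 = (6^1)^2 ≡ 6^2 = 36 ≡ 36 (mod 223)
6^4 = (6^2)^2 ≡ 36^2 = 1296 ≡ 181 (mod 223)
6^8 = (6^4)^2 ≡ 181^2 = 32761 ≡ 203 (mod 223)
6^16 = (6^8)^2 ≡ 203^2 = 41209 ≡ 177 (mod 223)
6^20 = 6^16 · 6^4 ≡ 177 · 181 ≡ 148 (mod 223).
So A = 148. Node B then computes K = A^b mod p = 148^14 mod 223.
148^1 ≡ 148 (mod 223)
148^2 = (148^1)^2 ≡ 148^2 = 21904 ≡ 50 (mod 223)
148^4 = (148^2)^2 ≡ 50^2 = 2500 ≡ 47 (mod 223)
148^8 = (148^4)^2 ≡ 47^2 = 2209 ≡ 202 (mod 223)
148^14 = 148^8 · 148^4 · 148^2 ≡ 202 · 47 · 50 ≡ 156 (mod 223).

156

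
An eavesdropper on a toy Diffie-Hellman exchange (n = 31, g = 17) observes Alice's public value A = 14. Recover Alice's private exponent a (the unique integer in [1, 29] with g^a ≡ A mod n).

16

Try successive powers of 17 modulo 31:
17^1 ≡ 17
17^2 ≡ 10
17^3 ≡ 15
17^4 ≡ 7
17^5 ≡ 26
17^6 ≡ 8
17^7 ≡ 12
17^8 ≡ 18
17^9 ≡ 27
17^10 ≡ 25
17^11 ≡ 22
17^12 ≡ 2
17^13 ≡ 3
17^14 ≡ 20
17^15 ≡ 30
17^16 ≡ 14
Found: a = 16.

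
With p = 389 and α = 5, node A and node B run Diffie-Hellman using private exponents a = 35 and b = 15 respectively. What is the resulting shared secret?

55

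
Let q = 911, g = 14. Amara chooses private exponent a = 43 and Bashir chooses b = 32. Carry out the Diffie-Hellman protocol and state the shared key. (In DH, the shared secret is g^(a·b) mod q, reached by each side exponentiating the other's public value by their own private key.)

Bashir sends B = g^b mod q = 14^32 mod 911.
14^1 ≡ 14 (mod 911)
14^2 = (14^1)^2 ≡ 14^2 = 196 ≡ 196 (mod 911)
14^4 = (14^2)^2 ≡ 196^2 = 38416 ≡ 154 (mod 911)
14^8 = (14^4)^2 ≡ 154^2 = 23716 ≡ 30 (mod 911)
14^16 = (14^8)^2 ≡ 30^2 = 900 ≡ 900 (mod 911)
14^32 = (14^16)^2 ≡ 900^2 = 810000 ≡ 121 (mod 911)
So B = 121. Amara then computes K = B^a mod q = 121^43 mod 911.
121^1 ≡ 121 (mod 911)
121^2 = (121^1)^2 ≡ 121^2 = 14641 ≡ 65 (mod 911)
121^4 = (121^2)^2 ≡ 65^2 = 4225 ≡ 581 (mod 911)
121^8 = (121^4)^2 ≡ 581^2 = 337561 ≡ 491 (mod 911)
121^16 = (121^8)^2 ≡ 491^2 = 241081 ≡ 577 (mod 911)
121^32 = (121^16)^2 ≡ 577^2 = 332929 ≡ 414 (mod 911)
121^43 = 121^32 · 121^8 · 121^2 · 121^1 ≡ 414 · 491 · 65 · 121 ≡ 581 (mod 911).

581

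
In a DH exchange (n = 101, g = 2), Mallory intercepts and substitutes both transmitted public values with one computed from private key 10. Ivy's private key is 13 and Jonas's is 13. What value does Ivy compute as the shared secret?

17

Ivy receives Mallory's public value M = 2^10 mod 101 instead of the honest one.
2^1 ≡ 2 (mod 101)
2^2 = (2^1)^2 ≡ 2^2 = 4 ≡ 4 (mod 101)
2^4 = (2^2)^2 ≡ 4^2 = 16 ≡ 16 (mod 101)
2^8 = (2^4)^2 ≡ 16^2 = 256 ≡ 54 (mod 101)
2^10 = 2^8 · 2^2 ≡ 54 · 4 ≡ 14 (mod 101).
So M = 14. Ivy computes K = M^13 mod 101.
14^1 ≡ 14 (mod 101)
14^2 = (14^1)^2 ≡ 14^2 = 196 ≡ 95 (mod 101)
14^4 = (14^2)^2 ≡ 95^2 = 9025 ≡ 36 (mod 101)
14^8 = (14^4)^2 ≡ 36^2 = 1296 ≡ 84 (mod 101)
14^13 = 14^8 · 14^4 · 14^1 ≡ 84 · 36 · 14 ≡ 17 (mod 101).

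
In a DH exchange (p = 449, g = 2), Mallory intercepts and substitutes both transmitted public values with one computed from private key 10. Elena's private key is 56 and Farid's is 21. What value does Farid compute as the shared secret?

Farid receives Mallory's public value M = 2^10 mod 449 instead of the honest one.
2^1 ≡ 2 (mod 449)
2^2 = (2^1)^2 ≡ 2^2 = 4 ≡ 4 (mod 449)
2^4 = (2^2)^2 ≡ 4^2 = 16 ≡ 16 (mod 449)
2^8 = (2^4)^2 ≡ 16^2 = 256 ≡ 256 (mod 449)
2^10 = 2^8 · 2^2 ≡ 256 · 4 ≡ 126 (mod 449).
So M = 126. Farid computes K = M^21 mod 449.
126^1 ≡ 126 (mod 449)
126^2 = (126^1)^2 ≡ 126^2 = 15876 ≡ 161 (mod 449)
126^4 = (126^2)^2 ≡ 161^2 = 25921 ≡ 328 (mod 449)
126^8 = (126^4)^2 ≡ 328^2 = 107584 ≡ 273 (mod 449)
126^16 = (126^8)^2 ≡ 273^2 = 74529 ≡ 444 (mod 449)
126^21 = 126^16 · 126^4 · 126^1 ≡ 444 · 328 · 126 ≡ 349 (mod 449).

349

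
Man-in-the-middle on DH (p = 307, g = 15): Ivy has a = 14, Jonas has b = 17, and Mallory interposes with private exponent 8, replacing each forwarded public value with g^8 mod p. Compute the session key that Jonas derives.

53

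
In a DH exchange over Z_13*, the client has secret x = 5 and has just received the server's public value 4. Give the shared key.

Shared key K = 4^5 mod 13.
4^1 ≡ 4 (mod 13)
4^2 = (4^1)^2 ≡ 4^2 = 16 ≡ 3 (mod 13)
4^4 = (4^2)^2 ≡ 3^2 = 9 ≡ 9 (mod 13)
4^5 = 4^4 · 4^1 ≡ 9 · 4 ≡ 10 (mod 13).

10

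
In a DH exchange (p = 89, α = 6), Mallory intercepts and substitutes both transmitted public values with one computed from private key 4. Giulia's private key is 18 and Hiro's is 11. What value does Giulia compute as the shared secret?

Giulia receives Mallory's public value M = 6^4 mod 89 instead of the honest one.
6^1 ≡ 6 (mod 89)
6^2 = (6^1)^2 ≡ 6^2 = 36 ≡ 36 (mod 89)
6^4 = (6^2)^2 ≡ 36^2 = 1296 ≡ 50 (mod 89)
So M = 50. Giulia computes K = M^18 mod 89.
50^1 ≡ 50 (mod 89)
50^2 = (50^1)^2 ≡ 50^2 = 2500 ≡ 8 (mod 89)
50^4 = (50^2)^2 ≡ 8^2 = 64 ≡ 64 (mod 89)
50^8 = (50^4)^2 ≡ 64^2 = 4096 ≡ 2 (mod 89)
50^16 = (50^8)^2 ≡ 2^2 = 4 ≡ 4 (mod 89)
50^18 = 50^16 · 50^2 ≡ 4 · 8 ≡ 32 (mod 89).

32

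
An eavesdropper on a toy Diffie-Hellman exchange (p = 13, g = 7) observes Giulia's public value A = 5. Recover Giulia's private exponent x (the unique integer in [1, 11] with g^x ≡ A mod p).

3

Try successive powers of 7 modulo 13:
7^1 ≡ 7
7^2 ≡ 10
7^3 ≡ 5
Found: x = 3.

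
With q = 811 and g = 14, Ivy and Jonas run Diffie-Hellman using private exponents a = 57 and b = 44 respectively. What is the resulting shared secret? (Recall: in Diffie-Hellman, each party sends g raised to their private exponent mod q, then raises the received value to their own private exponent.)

500

Jonas sends B = g^b mod q = 14^44 mod 811.
14^1 ≡ 14 (mod 811)
14^2 = (14^1)^2 ≡ 14^2 = 196 ≡ 196 (mod 811)
14^4 = (14^2)^2 ≡ 196^2 = 38416 ≡ 299 (mod 811)
14^8 = (14^4)^2 ≡ 299^2 = 89401 ≡ 191 (mod 811)
14^16 = (14^8)^2 ≡ 191^2 = 36481 ≡ 797 (mod 811)
14^32 = (14^16)^2 ≡ 797^2 = 635209 ≡ 196 (mod 811)
14^44 = 14^32 · 14^8 · 14^4 ≡ 196 · 191 · 299 ≡ 753 (mod 811).
So B = 753. Ivy then computes K = B^a mod q = 753^57 mod 811.
753^1 ≡ 753 (mod 811)
753^2 = (753^1)^2 ≡ 753^2 = 567009 ≡ 120 (mod 811)
753^4 = (753^2)^2 ≡ 120^2 = 14400 ≡ 613 (mod 811)
753^8 = (753^4)^2 ≡ 613^2 = 375769 ≡ 276 (mod 811)
753^16 = (753^8)^2 ≡ 276^2 = 76176 ≡ 753 (mod 811)
753^32 = (753^16)^2 ≡ 753^2 = 567009 ≡ 120 (mod 811)
753^57 = 753^32 · 753^16 · 753^8 · 753^1 ≡ 120 · 753 · 276 · 753 ≡ 500 (mod 811).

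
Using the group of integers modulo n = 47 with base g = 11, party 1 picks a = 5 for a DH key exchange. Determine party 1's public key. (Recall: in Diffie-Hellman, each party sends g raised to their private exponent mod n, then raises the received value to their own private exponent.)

Public value = 11^5 mod 47.
11^1 ≡ 11 (mod 47)
11^2 = (11^1)^2 ≡ 11^2 = 121 ≡ 27 (mod 47)
11^4 = (11^2)^2 ≡ 27^2 = 729 ≡ 24 (mod 47)
11^5 = 11^4 · 11^1 ≡ 24 · 11 ≡ 29 (mod 47).

29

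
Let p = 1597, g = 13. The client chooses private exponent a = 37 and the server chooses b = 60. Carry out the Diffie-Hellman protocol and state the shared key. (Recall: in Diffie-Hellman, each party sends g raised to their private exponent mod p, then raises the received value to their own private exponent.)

1533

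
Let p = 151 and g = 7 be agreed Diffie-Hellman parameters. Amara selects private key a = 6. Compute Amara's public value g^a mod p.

20

Public value = 7^6 mod 151.
7^1 ≡ 7 (mod 151)
7^2 = (7^1)^2 ≡ 7^2 = 49 ≡ 49 (mod 151)
7^4 = (7^2)^2 ≡ 49^2 = 2401 ≡ 136 (mod 151)
7^6 = 7^4 · 7^2 ≡ 136 · 49 ≡ 20 (mod 151).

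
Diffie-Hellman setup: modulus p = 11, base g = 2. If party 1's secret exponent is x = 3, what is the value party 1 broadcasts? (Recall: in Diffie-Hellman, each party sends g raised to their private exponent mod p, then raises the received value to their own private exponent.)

Public value = 2^3 mod 11.
2^1 ≡ 2 (mod 11)
2^2 = (2^1)^2 ≡ 2^2 = 4 ≡ 4 (mod 11)
2^3 = 2^2 · 2^1 ≡ 4 · 2 ≡ 8 (mod 11).

8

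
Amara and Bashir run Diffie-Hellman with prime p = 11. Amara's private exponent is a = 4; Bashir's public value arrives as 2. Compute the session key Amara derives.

Shared key K = 2^4 mod 11.
2^1 ≡ 2 (mod 11)
2^2 = (2^1)^2 ≡ 2^2 = 4 ≡ 4 (mod 11)
2^4 = (2^2)^2 ≡ 4^2 = 16 ≡ 5 (mod 11)

5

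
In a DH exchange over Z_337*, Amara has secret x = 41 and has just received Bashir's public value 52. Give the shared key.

175

Shared key K = 52^41 mod 337.
52^1 ≡ 52 (mod 337)
52^2 = (52^1)^2 ≡ 52^2 = 2704 ≡ 8 (mod 337)
52^4 = (52^2)^2 ≡ 8^2 = 64 ≡ 64 (mod 337)
52^8 = (52^4)^2 ≡ 64^2 = 4096 ≡ 52 (mod 337)
52^16 = (52^8)^2 ≡ 52^2 = 2704 ≡ 8 (mod 337)
52^32 = (52^16)^2 ≡ 8^2 = 64 ≡ 64 (mod 337)
52^41 = 52^32 · 52^8 · 52^1 ≡ 64 · 52 · 52 ≡ 175 (mod 337).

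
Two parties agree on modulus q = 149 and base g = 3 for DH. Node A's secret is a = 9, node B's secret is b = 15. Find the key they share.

Node A sends A = g^a mod q = 3^9 mod 149.
3^1 ≡ 3 (mod 149)
3^2 = (3^1)^2 ≡ 3^2 = 9 ≡ 9 (mod 149)
3^4 = (3^2)^2 ≡ 9^2 = 81 ≡ 81 (mod 149)
3^8 = (3^4)^2 ≡ 81^2 = 6561 ≡ 5 (mod 149)
3^9 = 3^8 · 3^1 ≡ 5 · 3 ≡ 15 (mod 149).
So A = 15. Node B then computes K = A^b mod q = 15^15 mod 149.
15^1 ≡ 15 (mod 149)
15^2 = (15^1)^2 ≡ 15^2 = 225 ≡ 76 (mod 149)
15^4 = (15^2)^2 ≡ 76^2 = 5776 ≡ 114 (mod 149)
15^8 = (15^4)^2 ≡ 114^2 = 12996 ≡ 33 (mod 149)
15^15 = 15^8 · 15^4 · 15^2 · 15^1 ≡ 33 · 114 · 76 · 15 ≡ 13 (mod 149).

13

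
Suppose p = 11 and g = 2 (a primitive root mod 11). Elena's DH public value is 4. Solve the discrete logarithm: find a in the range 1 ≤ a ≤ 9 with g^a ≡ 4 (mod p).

Try successive powers of 2 modulo 11:
2^1 ≡ 2
2^2 ≡ 4
Found: a = 2.

2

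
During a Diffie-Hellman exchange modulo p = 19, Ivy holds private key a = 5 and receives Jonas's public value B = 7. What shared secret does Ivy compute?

11

Shared key K = 7^5 mod 19.
7^1 ≡ 7 (mod 19)
7^2 = (7^1)^2 ≡ 7^2 = 49 ≡ 11 (mod 19)
7^4 = (7^2)^2 ≡ 11^2 = 121 ≡ 7 (mod 19)
7^5 = 7^4 · 7^1 ≡ 7 · 7 ≡ 11 (mod 19).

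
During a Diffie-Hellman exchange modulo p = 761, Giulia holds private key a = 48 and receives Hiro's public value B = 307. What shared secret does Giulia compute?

405

Shared key K = 307^48 mod 761.
307^1 ≡ 307 (mod 761)
307^2 = (307^1)^2 ≡ 307^2 = 94249 ≡ 646 (mod 761)
307^4 = (307^2)^2 ≡ 646^2 = 417316 ≡ 288 (mod 761)
307^8 = (307^4)^2 ≡ 288^2 = 82944 ≡ 756 (mod 761)
307^16 = (307^8)^2 ≡ 756^2 = 571536 ≡ 25 (mod 761)
307^32 = (307^16)^2 ≡ 25^2 = 625 ≡ 625 (mod 761)
307^48 = 307^32 · 307^16 ≡ 625 · 25 ≡ 405 (mod 761).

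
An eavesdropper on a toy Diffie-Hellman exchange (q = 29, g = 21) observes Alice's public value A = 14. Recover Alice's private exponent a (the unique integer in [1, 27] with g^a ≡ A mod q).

Try successive powers of 21 modulo 29:
21^1 ≡ 21
21^2 ≡ 6
21^3 ≡ 10
21^4 ≡ 7
21^5 ≡ 2
21^6 ≡ 13
21^7 ≡ 12
21^8 ≡ 20
21^9 ≡ 14
Found: a = 9.

9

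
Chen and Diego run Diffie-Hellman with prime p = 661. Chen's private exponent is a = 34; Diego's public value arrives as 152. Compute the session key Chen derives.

422

Shared key K = 152^34 mod 661.
152^1 ≡ 152 (mod 661)
152^2 = (152^1)^2 ≡ 152^2 = 23104 ≡ 630 (mod 661)
152^4 = (152^2)^2 ≡ 630^2 = 396900 ≡ 300 (mod 661)
152^8 = (152^4)^2 ≡ 300^2 = 90000 ≡ 104 (mod 661)
152^16 = (152^8)^2 ≡ 104^2 = 10816 ≡ 240 (mod 661)
152^32 = (152^16)^2 ≡ 240^2 = 57600 ≡ 93 (mod 661)
152^34 = 152^32 · 152^2 ≡ 93 · 630 ≡ 422 (mod 661).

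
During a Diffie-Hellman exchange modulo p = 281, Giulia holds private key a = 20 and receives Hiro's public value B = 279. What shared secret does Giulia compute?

165

Shared key K = 279^20 mod 281.
279^1 ≡ 279 (mod 281)
279^2 = (279^1)^2 ≡ 279^2 = 77841 ≡ 4 (mod 281)
279^4 = (279^2)^2 ≡ 4^2 = 16 ≡ 16 (mod 281)
279^8 = (279^4)^2 ≡ 16^2 = 256 ≡ 256 (mod 281)
279^16 = (279^8)^2 ≡ 256^2 = 65536 ≡ 63 (mod 281)
279^20 = 279^16 · 279^4 ≡ 63 · 16 ≡ 165 (mod 281).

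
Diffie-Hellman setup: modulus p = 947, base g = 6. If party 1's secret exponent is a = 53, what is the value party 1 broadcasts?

654

Public value = 6^53 mod 947.
6^1 ≡ 6 (mod 947)
6^2 = (6^1)^2 ≡ 6^2 = 36 ≡ 36 (mod 947)
6^4 = (6^2)^2 ≡ 36^2 = 1296 ≡ 349 (mod 947)
6^8 = (6^4)^2 ≡ 349^2 = 121801 ≡ 585 (mod 947)
6^16 = (6^8)^2 ≡ 585^2 = 342225 ≡ 358 (mod 947)
6^32 = (6^16)^2 ≡ 358^2 = 128164 ≡ 319 (mod 947)
6^53 = 6^32 · 6^16 · 6^4 · 6^1 ≡ 319 · 358 · 349 · 6 ≡ 654 (mod 947).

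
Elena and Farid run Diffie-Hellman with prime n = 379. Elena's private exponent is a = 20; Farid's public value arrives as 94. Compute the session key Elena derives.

125

Shared key K = 94^20 mod 379.
94^1 ≡ 94 (mod 379)
94^2 = (94^1)^2 ≡ 94^2 = 8836 ≡ 119 (mod 379)
94^4 = (94^2)^2 ≡ 119^2 = 14161 ≡ 138 (mod 379)
94^8 = (94^4)^2 ≡ 138^2 = 19044 ≡ 94 (mod 379)
94^16 = (94^8)^2 ≡ 94^2 = 8836 ≡ 119 (mod 379)
94^20 = 94^16 · 94^4 ≡ 119 · 138 ≡ 125 (mod 379).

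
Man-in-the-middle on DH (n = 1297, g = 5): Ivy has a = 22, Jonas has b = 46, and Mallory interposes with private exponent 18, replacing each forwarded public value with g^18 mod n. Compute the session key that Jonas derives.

1261

Jonas receives Mallory's public value M = 5^18 mod 1297 instead of the honest one.
5^1 ≡ 5 (mod 1297)
5^2 = (5^1)^2 ≡ 5^2 = 25 ≡ 25 (mod 1297)
5^4 = (5^2)^2 ≡ 25^2 = 625 ≡ 625 (mod 1297)
5^8 = (5^4)^2 ≡ 625^2 = 390625 ≡ 228 (mod 1297)
5^16 = (5^8)^2 ≡ 228^2 = 51984 ≡ 104 (mod 1297)
5^18 = 5^16 · 5^2 ≡ 104 · 25 ≡ 6 (mod 1297).
So M = 6. Jonas computes K = M^46 mod 1297.
6^1 ≡ 6 (mod 1297)
6^2 = (6^1)^2 ≡ 6^2 = 36 ≡ 36 (mod 1297)
6^4 = (6^2)^2 ≡ 36^2 = 1296 ≡ 1296 (mod 1297)
6^8 = (6^4)^2 ≡ 1296^2 = 1679616 ≡ 1 (mod 1297)
6^16 = (6^8)^2 ≡ 1^2 = 1 ≡ 1 (mod 1297)
6^32 = (6^16)^2 ≡ 1^2 = 1 ≡ 1 (mod 1297)
6^46 = 6^32 · 6^8 · 6^4 · 6^2 ≡ 1 · 1 · 1296 · 36 ≡ 1261 (mod 1297).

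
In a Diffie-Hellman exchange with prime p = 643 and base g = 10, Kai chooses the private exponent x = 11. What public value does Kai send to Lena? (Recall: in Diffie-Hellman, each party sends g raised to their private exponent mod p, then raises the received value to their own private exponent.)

215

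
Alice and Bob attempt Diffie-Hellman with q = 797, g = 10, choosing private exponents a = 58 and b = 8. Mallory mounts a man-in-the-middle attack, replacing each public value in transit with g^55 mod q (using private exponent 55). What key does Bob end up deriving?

Bob receives Mallory's public value M = 10^55 mod 797 instead of the honest one.
10^1 ≡ 10 (mod 797)
10^2 = (10^1)^2 ≡ 10^2 = 100 ≡ 100 (mod 797)
10^4 = (10^2)^2 ≡ 100^2 = 10000 ≡ 436 (mod 797)
10^8 = (10^4)^2 ≡ 436^2 = 190096 ≡ 410 (mod 797)
10^16 = (10^8)^2 ≡ 410^2 = 168100 ≡ 730 (mod 797)
10^32 = (10^16)^2 ≡ 730^2 = 532900 ≡ 504 (mod 797)
10^55 = 10^32 · 10^16 · 10^4 · 10^2 · 10^1 ≡ 504 · 730 · 436 · 100 · 10 ≡ 698 (mod 797).
So M = 698. Bob computes K = M^8 mod 797.
698^1 ≡ 698 (mod 797)
698^2 = (698^1)^2 ≡ 698^2 = 487204 ≡ 237 (mod 797)
698^4 = (698^2)^2 ≡ 237^2 = 56169 ≡ 379 (mod 797)
698^8 = (698^4)^2 ≡ 379^2 = 143641 ≡ 181 (mod 797)

181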